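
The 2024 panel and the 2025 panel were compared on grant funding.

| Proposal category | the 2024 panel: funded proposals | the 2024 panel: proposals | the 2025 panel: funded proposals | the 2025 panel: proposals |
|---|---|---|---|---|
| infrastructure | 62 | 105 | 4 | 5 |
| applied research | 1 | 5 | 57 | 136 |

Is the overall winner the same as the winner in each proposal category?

No

Infrastructure: the 2024 panel 62/105 = 59.0%, the 2025 panel 4/5 = 80.0% → the 2025 panel
Applied research: the 2024 panel 1/5 = 20.0%, the 2025 panel 57/136 = 41.9% → the 2025 panel
Overall: the 2024 panel 63/110 = 57.3%, the 2025 panel 61/141 = 43.3% → the 2024 panel
The 2025 panel wins each proposal group but the 2024 panel wins overall — the comparison reverses. The 2025 panel's proposals skew toward applied research, which has a lower base rate.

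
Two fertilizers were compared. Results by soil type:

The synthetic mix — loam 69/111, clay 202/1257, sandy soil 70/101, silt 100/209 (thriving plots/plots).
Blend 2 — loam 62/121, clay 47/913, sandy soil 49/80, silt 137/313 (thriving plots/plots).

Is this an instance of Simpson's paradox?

Loam: the synthetic mix 69/111 = 62.2%, Blend 2 62/121 = 51.2% → the synthetic mix
Clay: the synthetic mix 202/1257 = 16.1%, Blend 2 47/913 = 5.1% → the synthetic mix
Sandy soil: the synthetic mix 70/101 = 69.3%, Blend 2 49/80 = 61.2% → the synthetic mix
Silt: the synthetic mix 100/209 = 47.8%, Blend 2 137/313 = 43.8% → the synthetic mix
Overall: the synthetic mix 441/1678 = 26.3%, Blend 2 295/1427 = 20.7% → the synthetic mix
The synthetic mix wins overall and in every soil group — no reversal.

No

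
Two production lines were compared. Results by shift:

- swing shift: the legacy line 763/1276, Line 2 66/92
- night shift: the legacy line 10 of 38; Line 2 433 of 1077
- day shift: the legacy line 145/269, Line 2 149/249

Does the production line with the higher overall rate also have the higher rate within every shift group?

Swing shift: the legacy line 763/1276 = 59.8%, Line 2 66/92 = 71.7% → Line 2
Night shift: the legacy line 10/38 = 26.3%, Line 2 433/1077 = 40.2% → Line 2
Day shift: the legacy line 145/269 = 53.9%, Line 2 149/249 = 59.8% → Line 2
Overall: the legacy line 918/1583 = 58.0%, Line 2 648/1418 = 45.7% → the legacy line
Line 2 wins each shift group but the legacy line wins overall — the comparison reverses. Line 2's units skew toward night shift, which has a lower base rate.

No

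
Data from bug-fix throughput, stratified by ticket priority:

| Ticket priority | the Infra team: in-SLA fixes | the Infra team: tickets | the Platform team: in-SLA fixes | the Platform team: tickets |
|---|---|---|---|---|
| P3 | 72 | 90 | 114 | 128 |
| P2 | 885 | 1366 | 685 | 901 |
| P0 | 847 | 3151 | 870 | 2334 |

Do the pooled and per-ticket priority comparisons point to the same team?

P3: the Infra team 72/90 = 80.0%, the Platform team 114/128 = 89.1% → the Platform team
P2: the Infra team 885/1366 = 64.8%, the Platform team 685/901 = 76.0% → the Platform team
P0: the Infra team 847/3151 = 26.9%, the Platform team 870/2334 = 37.3% → the Platform team
Overall: the Infra team 1804/4607 = 39.2%, the Platform team 1669/3363 = 49.6% → the Platform team
The Platform team wins overall and in every ticket group — no reversal.

Yes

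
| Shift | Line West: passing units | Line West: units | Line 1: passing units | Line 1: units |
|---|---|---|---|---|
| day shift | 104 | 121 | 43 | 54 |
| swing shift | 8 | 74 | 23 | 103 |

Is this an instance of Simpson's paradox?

Day shift: Line West 104/121 = 86.0%, Line 1 43/54 = 79.6% → Line West
Swing shift: Line West 8/74 = 10.8%, Line 1 23/103 = 22.3% → Line 1
Overall: Line West 112/195 = 57.4%, Line 1 66/157 = 42.0% → Line West
Neither sweeps: Line West wins 1 of 2 groups, Line 1 wins 1. Line West wins overall but not every group — no Simpson reversal.

No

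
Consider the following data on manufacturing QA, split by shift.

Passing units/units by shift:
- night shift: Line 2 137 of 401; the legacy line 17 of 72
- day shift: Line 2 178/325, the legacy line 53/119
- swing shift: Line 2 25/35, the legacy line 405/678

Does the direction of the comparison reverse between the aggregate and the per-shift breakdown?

Night shift: Line 2 137/401 = 34.2%, the legacy line 17/72 = 23.6% → Line 2
Day shift: Line 2 178/325 = 54.8%, the legacy line 53/119 = 44.5% → Line 2
Swing shift: Line 2 25/35 = 71.4%, the legacy line 405/678 = 59.7% → Line 2
Overall: Line 2 340/761 = 44.7%, the legacy line 475/869 = 54.7% → the legacy line
Line 2 wins each shift group but the legacy line wins overall — the comparison reverses. Line 2's units skew toward night shift, which has a lower base rate.

Yes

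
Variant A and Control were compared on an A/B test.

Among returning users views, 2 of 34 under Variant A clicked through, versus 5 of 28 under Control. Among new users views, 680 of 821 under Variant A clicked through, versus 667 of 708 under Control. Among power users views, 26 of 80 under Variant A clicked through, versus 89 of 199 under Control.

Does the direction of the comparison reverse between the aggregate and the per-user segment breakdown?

No

Returning users: Variant A 2/34 = 5.9%, Control 5/28 = 17.9% → Control
New users: Variant A 680/821 = 82.8%, Control 667/708 = 94.2% → Control
Power users: Variant A 26/80 = 32.5%, Control 89/199 = 44.7% → Control
Overall: Variant A 708/935 = 75.7%, Control 761/935 = 81.4% → Control
Control wins overall and in every user group — no reversal.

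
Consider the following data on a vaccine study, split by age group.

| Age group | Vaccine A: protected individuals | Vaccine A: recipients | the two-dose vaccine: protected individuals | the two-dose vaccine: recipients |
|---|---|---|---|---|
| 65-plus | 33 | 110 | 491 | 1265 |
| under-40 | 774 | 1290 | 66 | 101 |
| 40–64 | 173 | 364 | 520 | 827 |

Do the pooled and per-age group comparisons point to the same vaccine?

65-plus: Vaccine A 33/110 = 30.0%, the two-dose vaccine 491/1265 = 38.8% → the two-dose vaccine
Under-40: Vaccine A 774/1290 = 60.0%, the two-dose vaccine 66/101 = 65.3% → the two-dose vaccine
40–64: Vaccine A 173/364 = 47.5%, the two-dose vaccine 520/827 = 62.9% → the two-dose vaccine
Overall: Vaccine A 980/1764 = 55.6%, the two-dose vaccine 1077/2193 = 49.1% → Vaccine A
The two-dose vaccine wins each age group but Vaccine A wins overall — the comparison reverses. The two-dose vaccine's recipients skew toward 65-plus, which has a lower base rate.

No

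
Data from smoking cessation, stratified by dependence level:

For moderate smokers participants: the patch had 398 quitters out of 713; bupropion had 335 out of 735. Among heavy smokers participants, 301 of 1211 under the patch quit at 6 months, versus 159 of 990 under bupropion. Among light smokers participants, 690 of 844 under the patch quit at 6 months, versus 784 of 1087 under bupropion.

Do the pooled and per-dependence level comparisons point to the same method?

Yes

Moderate smokers: the patch 398/713 = 55.8%, bupropion 335/735 = 45.6% → the patch
Heavy smokers: the patch 301/1211 = 24.9%, bupropion 159/990 = 16.1% → the patch
Light smokers: the patch 690/844 = 81.8%, bupropion 784/1087 = 72.1% → the patch
Overall: the patch 1389/2768 = 50.2%, bupropion 1278/2812 = 45.4% → the patch
The patch wins overall and in every dependence group — no reversal.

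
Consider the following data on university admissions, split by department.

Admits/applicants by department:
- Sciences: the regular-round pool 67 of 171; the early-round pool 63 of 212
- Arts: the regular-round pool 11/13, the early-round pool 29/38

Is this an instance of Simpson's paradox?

Sciences: the regular-round pool 67/171 = 39.2%, the early-round pool 63/212 = 29.7% → the regular-round pool
Arts: the regular-round pool 11/13 = 84.6%, the early-round pool 29/38 = 76.3% → the regular-round pool
Overall: the regular-round pool 78/184 = 42.4%, the early-round pool 92/250 = 36.8% → the regular-round pool
The regular-round pool wins overall and in every department group — no reversal.

No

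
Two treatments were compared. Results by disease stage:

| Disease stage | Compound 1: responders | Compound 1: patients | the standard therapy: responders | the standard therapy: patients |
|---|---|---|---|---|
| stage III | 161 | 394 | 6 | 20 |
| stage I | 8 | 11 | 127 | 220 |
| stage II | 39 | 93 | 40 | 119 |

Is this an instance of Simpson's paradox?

Yes

Stage III: Compound 1 161/394 = 40.9%, the standard therapy 6/20 = 30.0% → Compound 1
Stage I: Compound 1 8/11 = 72.7%, the standard therapy 127/220 = 57.7% → Compound 1
Stage II: Compound 1 39/93 = 41.9%, the standard therapy 40/119 = 33.6% → Compound 1
Overall: Compound 1 208/498 = 41.8%, the standard therapy 173/359 = 48.2% → the standard therapy
Compound 1 wins each disease group but the standard therapy wins overall — the comparison reverses. Compound 1's patients skew toward stage III, which has a lower base rate.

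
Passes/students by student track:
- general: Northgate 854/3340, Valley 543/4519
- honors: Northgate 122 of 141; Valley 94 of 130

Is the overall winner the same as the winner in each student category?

General: Northgate 854/3340 = 25.6%, Valley 543/4519 = 12.0% → Northgate
Honors: Northgate 122/141 = 86.5%, Valley 94/130 = 72.3% → Northgate
Overall: Northgate 976/3481 = 28.0%, Valley 637/4649 = 13.7% → Northgate
Northgate wins overall and in every student group — no reversal.

Yes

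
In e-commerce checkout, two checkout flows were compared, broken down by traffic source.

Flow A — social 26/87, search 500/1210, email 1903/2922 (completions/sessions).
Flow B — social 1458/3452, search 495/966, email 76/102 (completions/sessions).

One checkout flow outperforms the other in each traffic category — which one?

Social: Flow A 26/87 = 29.9%, Flow B 1458/3452 = 42.2% → Flow B
Search: Flow A 500/1210 = 41.3%, Flow B 495/966 = 51.2% → Flow B
Email: Flow A 1903/2922 = 65.1%, Flow B 76/102 = 74.5% → Flow B
Flow B has the higher rate in all 3 groups.

Flow B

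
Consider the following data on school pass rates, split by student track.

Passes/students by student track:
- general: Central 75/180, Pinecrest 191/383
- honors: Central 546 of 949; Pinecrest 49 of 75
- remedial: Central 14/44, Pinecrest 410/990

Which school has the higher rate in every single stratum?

Pinecrest

General: Central 75/180 = 41.7%, Pinecrest 191/383 = 49.9% → Pinecrest
Honors: Central 546/949 = 57.5%, Pinecrest 49/75 = 65.3% → Pinecrest
Remedial: Central 14/44 = 31.8%, Pinecrest 410/990 = 41.4% → Pinecrest
Pinecrest has the higher rate in all 3 groups.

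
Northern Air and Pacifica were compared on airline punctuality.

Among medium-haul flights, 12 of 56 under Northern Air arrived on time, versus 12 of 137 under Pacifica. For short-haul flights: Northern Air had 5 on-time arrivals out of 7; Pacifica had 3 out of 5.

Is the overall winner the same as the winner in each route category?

Yes

Medium-haul: Northern Air 12/56 = 21.4%, Pacifica 12/137 = 8.8% → Northern Air
Short-haul: Northern Air 5/7 = 71.4%, Pacifica 3/5 = 60.0% → Northern Air
Overall: Northern Air 17/63 = 27.0%, Pacifica 15/142 = 10.6% → Northern Air
Northern Air wins overall and in every route group — no reversal.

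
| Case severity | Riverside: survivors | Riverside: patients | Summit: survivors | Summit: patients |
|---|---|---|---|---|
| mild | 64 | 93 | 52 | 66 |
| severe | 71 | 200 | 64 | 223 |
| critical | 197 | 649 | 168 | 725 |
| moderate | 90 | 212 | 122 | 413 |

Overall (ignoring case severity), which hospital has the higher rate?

Riverside

Mild: Riverside 64/93 = 68.8%, Summit 52/66 = 78.8% → Summit
Severe: Riverside 71/200 = 35.5%, Summit 64/223 = 28.7% → Riverside
Critical: Riverside 197/649 = 30.4%, Summit 168/725 = 23.2% → Riverside
Moderate: Riverside 90/212 = 42.5%, Summit 122/413 = 29.5% → Riverside
Overall: Riverside 422/1154 = 36.6%, Summit 406/1427 = 28.5% → Riverside
(Neither sweeps every case group, but Riverside has the higher pooled rate.)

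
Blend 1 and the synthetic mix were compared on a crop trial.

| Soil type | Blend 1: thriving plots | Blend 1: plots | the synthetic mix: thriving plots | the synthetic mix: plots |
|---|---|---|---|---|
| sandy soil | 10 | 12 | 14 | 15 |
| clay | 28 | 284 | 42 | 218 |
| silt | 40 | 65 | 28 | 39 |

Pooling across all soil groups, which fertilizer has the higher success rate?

the synthetic mix

Sandy soil: Blend 1 10/12 = 83.3%, the synthetic mix 14/15 = 93.3% → the synthetic mix
Clay: Blend 1 28/284 = 9.9%, the synthetic mix 42/218 = 19.3% → the synthetic mix
Silt: Blend 1 40/65 = 61.5%, the synthetic mix 28/39 = 71.8% → the synthetic mix
Overall: Blend 1 78/361 = 21.6%, the synthetic mix 84/272 = 30.9% → the synthetic mix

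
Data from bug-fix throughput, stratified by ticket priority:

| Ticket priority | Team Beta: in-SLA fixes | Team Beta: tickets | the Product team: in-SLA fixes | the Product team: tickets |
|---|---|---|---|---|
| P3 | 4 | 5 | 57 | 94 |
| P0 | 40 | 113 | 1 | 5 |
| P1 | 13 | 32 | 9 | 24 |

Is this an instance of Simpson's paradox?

Yes

P3: Team Beta 4/5 = 80.0%, the Product team 57/94 = 60.6% → Team Beta
P0: Team Beta 40/113 = 35.4%, the Product team 1/5 = 20.0% → Team Beta
P1: Team Beta 13/32 = 40.6%, the Product team 9/24 = 37.5% → Team Beta
Overall: Team Beta 57/150 = 38.0%, the Product team 67/123 = 54.5% → the Product team
Team Beta wins each ticket group but the Product team wins overall — the comparison reverses. Team Beta's tickets skew toward P0, which has a lower base rate.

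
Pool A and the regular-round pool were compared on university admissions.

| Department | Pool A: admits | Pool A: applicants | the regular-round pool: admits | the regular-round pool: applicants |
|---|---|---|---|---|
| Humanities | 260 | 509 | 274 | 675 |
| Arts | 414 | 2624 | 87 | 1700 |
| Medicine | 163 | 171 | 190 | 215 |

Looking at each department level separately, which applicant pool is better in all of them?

Humanities: Pool A 260/509 = 51.1%, the regular-round pool 274/675 = 40.6% → Pool A
Arts: Pool A 414/2624 = 15.8%, the regular-round pool 87/1700 = 5.1% → Pool A
Medicine: Pool A 163/171 = 95.3%, the regular-round pool 190/215 = 88.4% → Pool A
Pool A has the higher rate in all 3 groups.

Pool A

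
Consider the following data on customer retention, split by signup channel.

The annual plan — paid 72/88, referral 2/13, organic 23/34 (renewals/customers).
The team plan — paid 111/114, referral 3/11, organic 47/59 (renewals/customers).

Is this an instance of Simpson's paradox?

No

Paid: the annual plan 72/88 = 81.8%, the team plan 111/114 = 97.4% → the team plan
Referral: the annual plan 2/13 = 15.4%, the team plan 3/11 = 27.3% → the team plan
Organic: the annual plan 23/34 = 67.6%, the team plan 47/59 = 79.7% → the team plan
Overall: the annual plan 97/135 = 71.9%, the team plan 161/184 = 87.5% → the team plan
The team plan wins overall and in every signup group — no reversal.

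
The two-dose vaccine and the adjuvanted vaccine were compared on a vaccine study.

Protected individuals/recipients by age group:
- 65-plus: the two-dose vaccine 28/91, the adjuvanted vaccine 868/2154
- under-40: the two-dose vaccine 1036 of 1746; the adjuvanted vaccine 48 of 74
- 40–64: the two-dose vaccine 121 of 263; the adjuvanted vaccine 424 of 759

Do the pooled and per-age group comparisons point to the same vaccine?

No

65-plus: the two-dose vaccine 28/91 = 30.8%, the adjuvanted vaccine 868/2154 = 40.3% → the adjuvanted vaccine
Under-40: the two-dose vaccine 1036/1746 = 59.3%, the adjuvanted vaccine 48/74 = 64.9% → the adjuvanted vaccine
40–64: the two-dose vaccine 121/263 = 46.0%, the adjuvanted vaccine 424/759 = 55.9% → the adjuvanted vaccine
Overall: the two-dose vaccine 1185/2100 = 56.4%, the adjuvanted vaccine 1340/2987 = 44.9% → the two-dose vaccine
The adjuvanted vaccine wins each age group but the two-dose vaccine wins overall — the comparison reverses. The adjuvanted vaccine's recipients skew toward 65-plus, which has a lower base rate.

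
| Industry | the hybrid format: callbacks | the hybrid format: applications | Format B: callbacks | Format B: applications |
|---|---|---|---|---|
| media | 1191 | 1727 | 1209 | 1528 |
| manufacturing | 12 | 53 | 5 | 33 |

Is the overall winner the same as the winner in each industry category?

No

Media: the hybrid format 1191/1727 = 69.0%, Format B 1209/1528 = 79.1% → Format B
Manufacturing: the hybrid format 12/53 = 22.6%, Format B 5/33 = 15.2% → the hybrid format
Overall: the hybrid format 1203/1780 = 67.6%, Format B 1214/1561 = 77.8% → Format B
Neither sweeps: the hybrid format wins 1 of 2 groups, Format B wins 1. Format B wins overall but not every group — no Simpson reversal.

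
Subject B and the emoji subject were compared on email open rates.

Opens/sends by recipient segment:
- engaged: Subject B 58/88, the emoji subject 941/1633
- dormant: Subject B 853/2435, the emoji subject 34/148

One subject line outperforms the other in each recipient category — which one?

Engaged: Subject B 58/88 = 65.9%, the emoji subject 941/1633 = 57.6% → Subject B
Dormant: Subject B 853/2435 = 35.0%, the emoji subject 34/148 = 23.0% → Subject B
Subject B has the higher rate in both groups.

Subject B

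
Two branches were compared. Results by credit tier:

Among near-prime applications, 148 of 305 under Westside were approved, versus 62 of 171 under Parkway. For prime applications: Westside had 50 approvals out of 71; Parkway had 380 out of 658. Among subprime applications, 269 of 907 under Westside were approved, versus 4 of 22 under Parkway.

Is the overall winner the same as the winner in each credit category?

Near-prime: Westside 148/305 = 48.5%, Parkway 62/171 = 36.3% → Westside
Prime: Westside 50/71 = 70.4%, Parkway 380/658 = 57.8% → Westside
Subprime: Westside 269/907 = 29.7%, Parkway 4/22 = 18.2% → Westside
Overall: Westside 467/1283 = 36.4%, Parkway 446/851 = 52.4% → Parkway
Westside wins each credit group but Parkway wins overall — the comparison reverses. Westside's applications skew toward subprime, which has a lower base rate.

No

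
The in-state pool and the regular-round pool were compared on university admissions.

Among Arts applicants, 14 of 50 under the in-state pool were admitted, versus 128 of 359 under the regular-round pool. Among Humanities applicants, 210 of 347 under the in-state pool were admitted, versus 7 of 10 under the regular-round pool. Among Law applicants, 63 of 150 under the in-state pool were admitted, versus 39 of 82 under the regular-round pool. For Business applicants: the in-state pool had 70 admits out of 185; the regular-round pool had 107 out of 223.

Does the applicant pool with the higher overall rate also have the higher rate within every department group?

Arts: the in-state pool 14/50 = 28.0%, the regular-round pool 128/359 = 35.7% → the regular-round pool
Humanities: the in-state pool 210/347 = 60.5%, the regular-round pool 7/10 = 70.0% → the regular-round pool
Law: the in-state pool 63/150 = 42.0%, the regular-round pool 39/82 = 47.6% → the regular-round pool
Business: the in-state pool 70/185 = 37.8%, the regular-round pool 107/223 = 48.0% → the regular-round pool
Overall: the in-state pool 357/732 = 48.8%, the regular-round pool 281/674 = 41.7% → the in-state pool
The regular-round pool wins each department group but the in-state pool wins overall — the comparison reverses. The regular-round pool's applicants skew toward Arts, which has a lower base rate.

No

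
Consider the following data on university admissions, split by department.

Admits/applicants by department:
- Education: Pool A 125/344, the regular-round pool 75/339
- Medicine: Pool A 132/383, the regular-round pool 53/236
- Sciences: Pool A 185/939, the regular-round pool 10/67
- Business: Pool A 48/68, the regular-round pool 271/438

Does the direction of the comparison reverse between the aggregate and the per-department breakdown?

Education: Pool A 125/344 = 36.3%, the regular-round pool 75/339 = 22.1% → Pool A
Medicine: Pool A 132/383 = 34.5%, the regular-round pool 53/236 = 22.5% → Pool A
Sciences: Pool A 185/939 = 19.7%, the regular-round pool 10/67 = 14.9% → Pool A
Business: Pool A 48/68 = 70.6%, the regular-round pool 271/438 = 61.9% → Pool A
Overall: Pool A 490/1734 = 28.3%, the regular-round pool 409/1080 = 37.9% → the regular-round pool
Pool A wins each department group but the regular-round pool wins overall — the comparison reverses. Pool A's applicants skew toward Sciences, which has a lower base rate.

Yes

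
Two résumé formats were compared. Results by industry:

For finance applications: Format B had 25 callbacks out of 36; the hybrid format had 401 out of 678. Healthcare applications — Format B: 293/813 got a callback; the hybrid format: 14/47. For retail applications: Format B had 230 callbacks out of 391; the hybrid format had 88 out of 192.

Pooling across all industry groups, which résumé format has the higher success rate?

the hybrid format

Finance: Format B 25/36 = 69.4%, the hybrid format 401/678 = 59.1% → Format B
Healthcare: Format B 293/813 = 36.0%, the hybrid format 14/47 = 29.8% → Format B
Retail: Format B 230/391 = 58.8%, the hybrid format 88/192 = 45.8% → Format B
Overall: Format B 548/1240 = 44.2%, the hybrid format 503/917 = 54.9% → the hybrid format
(Format B wins every industry group but the hybrid format wins overall — Format B's applications skew toward the low-rate healthcare group.)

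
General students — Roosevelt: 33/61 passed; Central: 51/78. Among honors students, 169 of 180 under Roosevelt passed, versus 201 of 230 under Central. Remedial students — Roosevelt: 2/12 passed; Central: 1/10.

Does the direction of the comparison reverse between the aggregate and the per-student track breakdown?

General: Roosevelt 33/61 = 54.1%, Central 51/78 = 65.4% → Central
Honors: Roosevelt 169/180 = 93.9%, Central 201/230 = 87.4% → Roosevelt
Remedial: Roosevelt 2/12 = 16.7%, Central 1/10 = 10.0% → Roosevelt
Overall: Roosevelt 204/253 = 80.6%, Central 253/318 = 79.6% → Roosevelt
Neither sweeps: Roosevelt wins 2 of 3 groups, Central wins 1. Roosevelt wins overall but not every group — no Simpson reversal.

No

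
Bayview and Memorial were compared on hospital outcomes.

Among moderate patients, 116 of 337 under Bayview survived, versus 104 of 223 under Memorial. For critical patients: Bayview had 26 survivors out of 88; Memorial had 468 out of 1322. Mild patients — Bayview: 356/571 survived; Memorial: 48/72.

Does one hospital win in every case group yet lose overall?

Moderate: Bayview 116/337 = 34.4%, Memorial 104/223 = 46.6% → Memorial
Critical: Bayview 26/88 = 29.5%, Memorial 468/1322 = 35.4% → Memorial
Mild: Bayview 356/571 = 62.3%, Memorial 48/72 = 66.7% → Memorial
Overall: Bayview 498/996 = 50.0%, Memorial 620/1617 = 38.3% → Bayview
Memorial wins each case group but Bayview wins overall — the comparison reverses. Memorial's patients skew toward critical, which has a lower base rate.

Yes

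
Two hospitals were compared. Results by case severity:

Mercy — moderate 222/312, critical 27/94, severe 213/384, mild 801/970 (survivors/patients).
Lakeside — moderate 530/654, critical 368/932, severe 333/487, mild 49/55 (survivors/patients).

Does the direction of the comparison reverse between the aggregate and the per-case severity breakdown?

Yes

Moderate: Mercy 222/312 = 71.2%, Lakeside 530/654 = 81.0% → Lakeside
Critical: Mercy 27/94 = 28.7%, Lakeside 368/932 = 39.5% → Lakeside
Severe: Mercy 213/384 = 55.5%, Lakeside 333/487 = 68.4% → Lakeside
Mild: Mercy 801/970 = 82.6%, Lakeside 49/55 = 89.1% → Lakeside
Overall: Mercy 1263/1760 = 71.8%, Lakeside 1280/2128 = 60.2% → Mercy
Lakeside wins each case group but Mercy wins overall — the comparison reverses. Lakeside's patients skew toward critical, which has a lower base rate.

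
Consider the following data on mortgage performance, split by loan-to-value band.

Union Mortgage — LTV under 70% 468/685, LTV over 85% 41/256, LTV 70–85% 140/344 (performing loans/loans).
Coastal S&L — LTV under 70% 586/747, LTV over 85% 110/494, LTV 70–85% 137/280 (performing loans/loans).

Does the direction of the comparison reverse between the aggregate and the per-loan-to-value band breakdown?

No

LTV under 70%: Union Mortgage 468/685 = 68.3%, Coastal S&L 586/747 = 78.4% → Coastal S&L
LTV over 85%: Union Mortgage 41/256 = 16.0%, Coastal S&L 110/494 = 22.3% → Coastal S&L
LTV 70–85%: Union Mortgage 140/344 = 40.7%, Coastal S&L 137/280 = 48.9% → Coastal S&L
Overall: Union Mortgage 649/1285 = 50.5%, Coastal S&L 833/1521 = 54.8% → Coastal S&L
Coastal S&L wins overall and in every loan-to-value group — no reversal.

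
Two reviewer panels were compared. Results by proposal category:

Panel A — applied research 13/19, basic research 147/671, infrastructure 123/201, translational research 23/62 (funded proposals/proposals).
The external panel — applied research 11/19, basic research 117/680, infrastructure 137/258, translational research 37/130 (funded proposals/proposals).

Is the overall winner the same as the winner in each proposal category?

Applied research: Panel A 13/19 = 68.4%, the external panel 11/19 = 57.9% → Panel A
Basic research: Panel A 147/671 = 21.9%, the external panel 117/680 = 17.2% → Panel A
Infrastructure: Panel A 123/201 = 61.2%, the external panel 137/258 = 53.1% → Panel A
Translational research: Panel A 23/62 = 37.1%, the external panel 37/130 = 28.5% → Panel A
Overall: Panel A 306/953 = 32.1%, the external panel 302/1087 = 27.8% → Panel A
Panel A wins overall and in every proposal group — no reversal.

Yes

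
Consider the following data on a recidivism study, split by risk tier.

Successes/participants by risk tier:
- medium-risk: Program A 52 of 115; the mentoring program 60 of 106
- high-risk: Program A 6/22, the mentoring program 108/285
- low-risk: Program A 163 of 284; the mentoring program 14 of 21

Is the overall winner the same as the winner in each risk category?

Medium-risk: Program A 52/115 = 45.2%, the mentoring program 60/106 = 56.6% → the mentoring program
High-risk: Program A 6/22 = 27.3%, the mentoring program 108/285 = 37.9% → the mentoring program
Low-risk: Program A 163/284 = 57.4%, the mentoring program 14/21 = 66.7% → the mentoring program
Overall: Program A 221/421 = 52.5%, the mentoring program 182/412 = 44.2% → Program A
The mentoring program wins each risk group but Program A wins overall — the comparison reverses. The mentoring program's participants skew toward high-risk, which has a lower base rate.

No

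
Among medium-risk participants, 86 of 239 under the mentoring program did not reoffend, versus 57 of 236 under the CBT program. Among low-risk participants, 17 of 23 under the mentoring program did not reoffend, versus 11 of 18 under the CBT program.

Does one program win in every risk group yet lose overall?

Medium-risk: the mentoring program 86/239 = 36.0%, the CBT program 57/236 = 24.2% → the mentoring program
Low-risk: the mentoring program 17/23 = 73.9%, the CBT program 11/18 = 61.1% → the mentoring program
Overall: the mentoring program 103/262 = 39.3%, the CBT program 68/254 = 26.8% → the mentoring program
The mentoring program wins overall and in every risk group — no reversal.

No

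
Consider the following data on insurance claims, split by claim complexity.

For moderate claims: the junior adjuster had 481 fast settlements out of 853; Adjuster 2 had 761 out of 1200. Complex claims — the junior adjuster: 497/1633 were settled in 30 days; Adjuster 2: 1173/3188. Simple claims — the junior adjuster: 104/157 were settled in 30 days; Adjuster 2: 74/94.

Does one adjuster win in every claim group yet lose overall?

No

Moderate: the junior adjuster 481/853 = 56.4%, Adjuster 2 761/1200 = 63.4% → Adjuster 2
Complex: the junior adjuster 497/1633 = 30.4%, Adjuster 2 1173/3188 = 36.8% → Adjuster 2
Simple: the junior adjuster 104/157 = 66.2%, Adjuster 2 74/94 = 78.7% → Adjuster 2
Overall: the junior adjuster 1082/2643 = 40.9%, Adjuster 2 2008/4482 = 44.8% → Adjuster 2
Adjuster 2 wins overall and in every claim group — no reversal.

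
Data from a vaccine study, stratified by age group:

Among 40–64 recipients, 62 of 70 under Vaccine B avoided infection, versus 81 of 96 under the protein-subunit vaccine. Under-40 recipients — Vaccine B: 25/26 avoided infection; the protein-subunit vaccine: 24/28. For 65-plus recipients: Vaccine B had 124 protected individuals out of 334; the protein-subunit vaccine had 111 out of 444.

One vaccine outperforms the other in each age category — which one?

40–64: Vaccine B 62/70 = 88.6%, the protein-subunit vaccine 81/96 = 84.4% → Vaccine B
Under-40: Vaccine B 25/26 = 96.2%, the protein-subunit vaccine 24/28 = 85.7% → Vaccine B
65-plus: Vaccine B 124/334 = 37.1%, the protein-subunit vaccine 111/444 = 25.0% → Vaccine B
Vaccine B has the higher rate in all 3 groups.

Vaccine B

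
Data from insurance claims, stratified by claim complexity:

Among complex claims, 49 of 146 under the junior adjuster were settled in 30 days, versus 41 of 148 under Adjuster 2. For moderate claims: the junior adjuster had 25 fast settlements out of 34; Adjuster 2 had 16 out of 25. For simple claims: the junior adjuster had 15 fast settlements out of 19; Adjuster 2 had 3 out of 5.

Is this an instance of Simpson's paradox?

Complex: the junior adjuster 49/146 = 33.6%, Adjuster 2 41/148 = 27.7% → the junior adjuster
Moderate: the junior adjuster 25/34 = 73.5%, Adjuster 2 16/25 = 64.0% → the junior adjuster
Simple: the junior adjuster 15/19 = 78.9%, Adjuster 2 3/5 = 60.0% → the junior adjuster
Overall: the junior adjuster 89/199 = 44.7%, Adjuster 2 60/178 = 33.7% → the junior adjuster
The junior adjuster wins overall and in every claim group — no reversal.

No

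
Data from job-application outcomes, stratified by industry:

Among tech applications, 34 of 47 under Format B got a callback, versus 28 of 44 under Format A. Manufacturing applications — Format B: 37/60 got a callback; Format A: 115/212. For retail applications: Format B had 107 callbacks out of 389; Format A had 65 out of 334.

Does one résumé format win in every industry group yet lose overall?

No

Tech: Format B 34/47 = 72.3%, Format A 28/44 = 63.6% → Format B
Manufacturing: Format B 37/60 = 61.7%, Format A 115/212 = 54.2% → Format B
Retail: Format B 107/389 = 27.5%, Format A 65/334 = 19.5% → Format B
Overall: Format B 178/496 = 35.9%, Format A 208/590 = 35.3% → Format B
Format B wins overall and in every industry group — no reversal.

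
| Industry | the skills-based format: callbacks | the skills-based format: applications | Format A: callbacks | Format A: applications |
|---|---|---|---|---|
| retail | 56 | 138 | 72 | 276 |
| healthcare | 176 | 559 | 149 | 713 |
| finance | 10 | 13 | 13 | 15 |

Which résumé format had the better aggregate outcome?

Retail: the skills-based format 56/138 = 40.6%, Format A 72/276 = 26.1% → the skills-based format
Healthcare: the skills-based format 176/559 = 31.5%, Format A 149/713 = 20.9% → the skills-based format
Finance: the skills-based format 10/13 = 76.9%, Format A 13/15 = 86.7% → Format A
Overall: the skills-based format 242/710 = 34.1%, Format A 234/1004 = 23.3% → the skills-based format
(Neither sweeps every industry group, but the skills-based format has the higher pooled rate.)

the skills-based format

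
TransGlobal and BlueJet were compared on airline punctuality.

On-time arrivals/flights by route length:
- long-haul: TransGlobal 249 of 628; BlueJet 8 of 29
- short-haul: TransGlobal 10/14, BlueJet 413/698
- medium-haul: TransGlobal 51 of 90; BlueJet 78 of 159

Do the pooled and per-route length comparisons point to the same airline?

Long-haul: TransGlobal 249/628 = 39.6%, BlueJet 8/29 = 27.6% → TransGlobal
Short-haul: TransGlobal 10/14 = 71.4%, BlueJet 413/698 = 59.2% → TransGlobal
Medium-haul: TransGlobal 51/90 = 56.7%, BlueJet 78/159 = 49.1% → TransGlobal
Overall: TransGlobal 310/732 = 42.3%, BlueJet 499/886 = 56.3% → BlueJet
TransGlobal wins each route group but BlueJet wins overall — the comparison reverses. TransGlobal's flights skew toward long-haul, which has a lower base rate.

No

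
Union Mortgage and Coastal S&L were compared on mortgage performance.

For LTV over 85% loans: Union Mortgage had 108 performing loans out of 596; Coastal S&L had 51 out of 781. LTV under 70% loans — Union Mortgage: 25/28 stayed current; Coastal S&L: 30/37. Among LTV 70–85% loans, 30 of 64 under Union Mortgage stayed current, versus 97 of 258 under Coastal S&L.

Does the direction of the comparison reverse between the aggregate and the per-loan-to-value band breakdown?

LTV over 85%: Union Mortgage 108/596 = 18.1%, Coastal S&L 51/781 = 6.5% → Union Mortgage
LTV under 70%: Union Mortgage 25/28 = 89.3%, Coastal S&L 30/37 = 81.1% → Union Mortgage
LTV 70–85%: Union Mortgage 30/64 = 46.9%, Coastal S&L 97/258 = 37.6% → Union Mortgage
Overall: Union Mortgage 163/688 = 23.7%, Coastal S&L 178/1076 = 16.5% → Union Mortgage
Union Mortgage wins overall and in every loan-to-value group — no reversal.

No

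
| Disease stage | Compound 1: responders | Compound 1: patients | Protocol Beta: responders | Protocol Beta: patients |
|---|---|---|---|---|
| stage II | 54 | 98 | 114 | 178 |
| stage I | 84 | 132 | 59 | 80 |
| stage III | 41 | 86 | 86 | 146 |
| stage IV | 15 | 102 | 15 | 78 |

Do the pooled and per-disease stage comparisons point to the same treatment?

Stage II: Compound 1 54/98 = 55.1%, Protocol Beta 114/178 = 64.0% → Protocol Beta
Stage I: Compound 1 84/132 = 63.6%, Protocol Beta 59/80 = 73.8% → Protocol Beta
Stage III: Compound 1 41/86 = 47.7%, Protocol Beta 86/146 = 58.9% → Protocol Beta
Stage IV: Compound 1 15/102 = 14.7%, Protocol Beta 15/78 = 19.2% → Protocol Beta
Overall: Compound 1 194/418 = 46.4%, Protocol Beta 274/482 = 56.8% → Protocol Beta
Protocol Beta wins overall and in every disease group — no reversal.

Yes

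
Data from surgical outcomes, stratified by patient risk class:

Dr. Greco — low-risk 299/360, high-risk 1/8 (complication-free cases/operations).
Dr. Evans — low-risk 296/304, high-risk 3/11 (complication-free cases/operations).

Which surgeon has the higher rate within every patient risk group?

Dr. Evans

Low-risk: Dr. Greco 299/360 = 83.1%, Dr. Evans 296/304 = 97.4% → Dr. Evans
High-risk: Dr. Greco 1/8 = 12.5%, Dr. Evans 3/11 = 27.3% → Dr. Evans
Dr. Evans has the higher rate in both groups.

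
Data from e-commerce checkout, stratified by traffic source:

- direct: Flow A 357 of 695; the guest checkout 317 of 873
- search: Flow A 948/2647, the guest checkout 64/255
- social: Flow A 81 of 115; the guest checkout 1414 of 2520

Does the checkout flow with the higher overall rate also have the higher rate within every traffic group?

No

Direct: Flow A 357/695 = 51.4%, the guest checkout 317/873 = 36.3% → Flow A
Search: Flow A 948/2647 = 35.8%, the guest checkout 64/255 = 25.1% → Flow A
Social: Flow A 81/115 = 70.4%, the guest checkout 1414/2520 = 56.1% → Flow A
Overall: Flow A 1386/3457 = 40.1%, the guest checkout 1795/3648 = 49.2% → the guest checkout
Flow A wins each traffic group but the guest checkout wins overall — the comparison reverses. Flow A's sessions skew toward search, which has a lower base rate.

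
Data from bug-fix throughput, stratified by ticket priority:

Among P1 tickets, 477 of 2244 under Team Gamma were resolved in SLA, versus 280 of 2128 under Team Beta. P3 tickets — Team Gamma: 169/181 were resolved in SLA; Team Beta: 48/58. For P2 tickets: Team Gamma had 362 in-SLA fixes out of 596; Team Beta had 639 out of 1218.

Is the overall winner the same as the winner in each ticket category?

Yes

P1: Team Gamma 477/2244 = 21.3%, Team Beta 280/2128 = 13.2% → Team Gamma
P3: Team Gamma 169/181 = 93.4%, Team Beta 48/58 = 82.8% → Team Gamma
P2: Team Gamma 362/596 = 60.7%, Team Beta 639/1218 = 52.5% → Team Gamma
Overall: Team Gamma 1008/3021 = 33.4%, Team Beta 967/3404 = 28.4% → Team Gamma
Team Gamma wins overall and in every ticket group — no reversal.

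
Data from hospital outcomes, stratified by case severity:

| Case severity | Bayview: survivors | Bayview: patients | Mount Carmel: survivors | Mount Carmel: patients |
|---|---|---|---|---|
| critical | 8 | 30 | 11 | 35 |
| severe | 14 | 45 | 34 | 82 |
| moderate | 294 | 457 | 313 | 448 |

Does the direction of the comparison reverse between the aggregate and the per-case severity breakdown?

Critical: Bayview 8/30 = 26.7%, Mount Carmel 11/35 = 31.4% → Mount Carmel
Severe: Bayview 14/45 = 31.1%, Mount Carmel 34/82 = 41.5% → Mount Carmel
Moderate: Bayview 294/457 = 64.3%, Mount Carmel 313/448 = 69.9% → Mount Carmel
Overall: Bayview 316/532 = 59.4%, Mount Carmel 358/565 = 63.4% → Mount Carmel
Mount Carmel wins overall and in every case group — no reversal.

No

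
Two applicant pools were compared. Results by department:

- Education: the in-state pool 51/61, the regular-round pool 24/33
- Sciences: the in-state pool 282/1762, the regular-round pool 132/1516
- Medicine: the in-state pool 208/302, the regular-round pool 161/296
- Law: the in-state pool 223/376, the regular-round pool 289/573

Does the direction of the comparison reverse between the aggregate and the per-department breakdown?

Education: the in-state pool 51/61 = 83.6%, the regular-round pool 24/33 = 72.7% → the in-state pool
Sciences: the in-state pool 282/1762 = 16.0%, the regular-round pool 132/1516 = 8.7% → the in-state pool
Medicine: the in-state pool 208/302 = 68.9%, the regular-round pool 161/296 = 54.4% → the in-state pool
Law: the in-state pool 223/376 = 59.3%, the regular-round pool 289/573 = 50.4% → the in-state pool
Overall: the in-state pool 764/2501 = 30.5%, the regular-round pool 606/2418 = 25.1% → the in-state pool
The in-state pool wins overall and in every department group — no reversal.

No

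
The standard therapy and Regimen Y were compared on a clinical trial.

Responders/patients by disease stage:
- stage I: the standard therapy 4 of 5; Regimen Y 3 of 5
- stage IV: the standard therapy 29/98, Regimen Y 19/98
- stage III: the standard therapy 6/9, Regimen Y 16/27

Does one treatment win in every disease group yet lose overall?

No

Stage I: the standard therapy 4/5 = 80.0%, Regimen Y 3/5 = 60.0% → the standard therapy
Stage IV: the standard therapy 29/98 = 29.6%, Regimen Y 19/98 = 19.4% → the standard therapy
Stage III: the standard therapy 6/9 = 66.7%, Regimen Y 16/27 = 59.3% → the standard therapy
Overall: the standard therapy 39/112 = 34.8%, Regimen Y 38/130 = 29.2% → the standard therapy
The standard therapy wins overall and in every disease group — no reversal.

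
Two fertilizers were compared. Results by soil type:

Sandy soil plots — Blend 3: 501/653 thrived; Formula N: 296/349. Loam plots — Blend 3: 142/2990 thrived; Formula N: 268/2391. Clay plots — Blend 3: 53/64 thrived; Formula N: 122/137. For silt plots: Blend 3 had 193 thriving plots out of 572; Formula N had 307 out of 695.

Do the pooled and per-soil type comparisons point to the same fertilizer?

Yes

Sandy soil: Blend 3 501/653 = 76.7%, Formula N 296/349 = 84.8% → Formula N
Loam: Blend 3 142/2990 = 4.7%, Formula N 268/2391 = 11.2% → Formula N
Clay: Blend 3 53/64 = 82.8%, Formula N 122/137 = 89.1% → Formula N
Silt: Blend 3 193/572 = 33.7%, Formula N 307/695 = 44.2% → Formula N
Overall: Blend 3 889/4279 = 20.8%, Formula N 993/3572 = 27.8% → Formula N
Formula N wins overall and in every soil group — no reversal.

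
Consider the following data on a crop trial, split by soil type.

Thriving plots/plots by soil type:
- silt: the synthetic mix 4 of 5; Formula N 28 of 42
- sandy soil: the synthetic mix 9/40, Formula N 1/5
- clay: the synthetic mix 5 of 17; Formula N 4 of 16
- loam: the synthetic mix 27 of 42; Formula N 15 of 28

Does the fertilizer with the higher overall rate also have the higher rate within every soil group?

Silt: the synthetic mix 4/5 = 80.0%, Formula N 28/42 = 66.7% → the synthetic mix
Sandy soil: the synthetic mix 9/40 = 22.5%, Formula N 1/5 = 20.0% → the synthetic mix
Clay: the synthetic mix 5/17 = 29.4%, Formula N 4/16 = 25.0% → the synthetic mix
Loam: the synthetic mix 27/42 = 64.3%, Formula N 15/28 = 53.6% → the synthetic mix
Overall: the synthetic mix 45/104 = 43.3%, Formula N 48/91 = 52.7% → Formula N
The synthetic mix wins each soil group but Formula N wins overall — the comparison reverses. The synthetic mix's plots skew toward sandy soil, which has a lower base rate.

No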